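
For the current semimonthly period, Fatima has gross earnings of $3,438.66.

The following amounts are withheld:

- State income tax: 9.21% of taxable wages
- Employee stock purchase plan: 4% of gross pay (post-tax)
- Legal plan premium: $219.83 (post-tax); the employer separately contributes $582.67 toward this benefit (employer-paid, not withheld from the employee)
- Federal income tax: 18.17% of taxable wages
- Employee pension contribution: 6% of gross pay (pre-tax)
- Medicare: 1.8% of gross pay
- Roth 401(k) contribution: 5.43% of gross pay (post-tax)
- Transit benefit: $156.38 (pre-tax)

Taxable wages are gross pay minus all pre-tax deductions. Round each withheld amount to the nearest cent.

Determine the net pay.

Employee pension contribution: $3,438.66 × 0.06 = $206.32
Transit benefit: $156.38
Pre-tax total = $206.32 + $156.38 = $362.70
Taxable wages = $3,438.66 − $362.70 = $3,075.96
State income tax: $3,075.96 × 0.0921 = $283.30
Federal income tax: $3,075.96 × 0.1817 = $558.90
Medicare: $3,438.66 × 0.018 = $61.90
Employee stock purchase plan: $3,438.66 × 0.04 = $137.55
Legal plan premium: $219.83
Roth 401(k) contribution: $3,438.66 × 0.0543 = $186.72
(Employer's $582.67 toward legal plan premium is not withheld from the employee.)
Total deductions = $206.32 + $156.38 + $283.30 + $558.90 + $61.90 + $137.55 + $219.83 + $186.72 = $1,810.90
Net pay = $3,438.66 − $1,810.90 = $1,627.76

$1,627.76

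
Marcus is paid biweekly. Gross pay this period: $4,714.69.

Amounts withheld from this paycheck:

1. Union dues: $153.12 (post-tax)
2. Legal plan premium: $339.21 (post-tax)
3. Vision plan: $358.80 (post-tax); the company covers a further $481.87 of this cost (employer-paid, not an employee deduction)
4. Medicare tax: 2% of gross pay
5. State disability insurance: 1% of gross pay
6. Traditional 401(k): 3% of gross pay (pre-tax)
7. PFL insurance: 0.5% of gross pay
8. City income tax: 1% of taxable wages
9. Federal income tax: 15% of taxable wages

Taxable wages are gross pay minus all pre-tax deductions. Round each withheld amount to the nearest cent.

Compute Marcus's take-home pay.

$2,825.39

Traditional 401(k): $4,714.69 × 0.03 = $141.44
Taxable wages = $4,714.69 − $141.44 = $4,573.25
Federal income tax: $4,573.25 × 0.15 = $685.99
City income tax: $4,573.25 × 0.01 = $45.73
Medicare tax: $4,714.69 × 0.02 = $94.29
State disability insurance: $4,714.69 × 0.01 = $47.15
PFL insurance: $4,714.69 × 0.005 = $23.57
Union dues: $153.12
Legal plan premium: $339.21
Vision plan: $358.80
(Employer's $481.87 toward vision plan is not withheld from the employee.)
Total deductions = $141.44 + $685.99 + $45.73 + $94.29 + $47.15 + $23.57 + $153.12 + $339.21 + $358.80 = $1,889.30
Net pay = $4,714.69 − $1,889.30 = $2,825.39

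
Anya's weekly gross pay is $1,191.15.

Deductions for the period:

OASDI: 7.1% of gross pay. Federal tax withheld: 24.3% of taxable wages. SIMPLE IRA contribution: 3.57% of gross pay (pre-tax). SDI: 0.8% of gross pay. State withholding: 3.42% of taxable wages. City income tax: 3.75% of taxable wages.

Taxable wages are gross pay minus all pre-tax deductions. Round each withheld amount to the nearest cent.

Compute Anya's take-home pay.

$693.06

SIMPLE IRA contribution: $1,191.15 × 0.0357 = $42.52
Taxable wages = $1,191.15 − $42.52 = $1,148.63
Federal tax withheld: $1,148.63 × 0.243 = $279.12
City income tax: $1,148.63 × 0.0375 = $43.07
State withholding: $1,148.63 × 0.0342 = $39.28
OASDI: $1,191.15 × 0.071 = $84.57
SDI: $1,191.15 × 0.008 = $9.53
Total deductions = $42.52 + $279.12 + $43.07 + $39.28 + $84.57 + $9.53 = $498.09
Net pay = $1,191.15 − $498.09 = $693.06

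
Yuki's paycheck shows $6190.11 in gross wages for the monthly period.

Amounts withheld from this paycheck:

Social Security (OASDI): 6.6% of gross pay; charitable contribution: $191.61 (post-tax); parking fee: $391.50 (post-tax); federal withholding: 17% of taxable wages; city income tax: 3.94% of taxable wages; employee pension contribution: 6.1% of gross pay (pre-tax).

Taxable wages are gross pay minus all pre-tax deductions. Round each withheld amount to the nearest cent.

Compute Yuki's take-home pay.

Employee pension contribution: $6190.11 × 0.061 = $377.60
Taxable wages = $6190.11 − $377.60 = $5812.51
Federal withholding: $5812.51 × 0.17 = $988.13
City income tax: $5812.51 × 0.0394 = $229.01
Social Security (OASDI): $6190.11 × 0.066 = $408.55
Charitable contribution: $191.61
Parking fee: $391.50
Total deductions = $377.60 + $988.13 + $229.01 + $408.55 + $191.61 + $391.50 = $2586.40
Net pay = $6190.11 − $2586.40 = $3603.71

$3603.71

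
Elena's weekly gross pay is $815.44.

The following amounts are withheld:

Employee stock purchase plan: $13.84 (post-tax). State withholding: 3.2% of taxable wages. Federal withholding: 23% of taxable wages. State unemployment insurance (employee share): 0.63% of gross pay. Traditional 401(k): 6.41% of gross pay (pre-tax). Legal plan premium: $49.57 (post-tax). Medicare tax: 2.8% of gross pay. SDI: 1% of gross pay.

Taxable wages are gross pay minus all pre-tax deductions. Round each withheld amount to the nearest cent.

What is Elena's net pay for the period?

Traditional 401(k): $815.44 × 0.0641 = $52.27
Taxable wages = $815.44 − $52.27 = $763.17
State withholding: $763.17 × 0.032 = $24.42
Federal withholding: $763.17 × 0.23 = $175.53
Medicare tax: $815.44 × 0.028 = $22.83
State unemployment insurance (employee share): $815.44 × 0.0063 = $5.14
SDI: $815.44 × 0.01 = $8.15
Employee stock purchase plan: $13.84
Legal plan premium: $49.57
Total deductions = $52.27 + $24.42 + $175.53 + $22.83 + $5.14 + $8.15 + $13.84 + $49.57 = $351.75
Net pay = $815.44 − $351.75 = $463.69

$463.69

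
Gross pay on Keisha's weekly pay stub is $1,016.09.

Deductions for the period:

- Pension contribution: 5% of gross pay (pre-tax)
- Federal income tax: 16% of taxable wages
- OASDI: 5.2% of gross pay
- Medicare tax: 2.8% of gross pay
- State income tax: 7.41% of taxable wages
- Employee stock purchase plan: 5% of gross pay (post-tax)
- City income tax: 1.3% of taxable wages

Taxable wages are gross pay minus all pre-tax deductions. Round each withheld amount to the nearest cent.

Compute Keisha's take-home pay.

Pension contribution: $1,016.09 × 0.05 = $50.80
Taxable wages = $1,016.09 − $50.80 = $965.29
State income tax: $965.29 × 0.0741 = $71.53
Federal income tax: $965.29 × 0.16 = $154.45
City income tax: $965.29 × 0.013 = $12.55
Medicare tax: $1,016.09 × 0.028 = $28.45
OASDI: $1,016.09 × 0.052 = $52.84
Employee stock purchase plan: $1,016.09 × 0.05 = $50.80
Total deductions = $50.80 + $71.53 + $154.45 + $12.55 + $28.45 + $52.84 + $50.80 = $421.42
Net pay = $1,016.09 − $421.42 = $594.67

$594.67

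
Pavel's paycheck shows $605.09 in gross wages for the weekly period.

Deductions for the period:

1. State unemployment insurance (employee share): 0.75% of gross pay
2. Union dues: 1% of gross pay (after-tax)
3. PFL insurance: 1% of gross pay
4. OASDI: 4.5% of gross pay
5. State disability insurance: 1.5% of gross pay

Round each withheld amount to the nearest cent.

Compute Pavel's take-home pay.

$552.14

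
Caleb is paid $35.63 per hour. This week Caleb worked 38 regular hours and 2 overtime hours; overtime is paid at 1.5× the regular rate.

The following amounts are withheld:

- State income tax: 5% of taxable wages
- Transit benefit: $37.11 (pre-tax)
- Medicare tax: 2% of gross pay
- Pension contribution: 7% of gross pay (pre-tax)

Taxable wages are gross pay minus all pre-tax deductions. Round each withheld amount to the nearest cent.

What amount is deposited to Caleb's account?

$1226.17

Regular pay: 38 × $35.63 = $1353.94
Overtime pay: 2 × $35.63 × 1.5 = $106.89
Gross pay = $1353.94 + $106.89 = $1460.83
Pension contribution: $1460.83 × 0.07 = $102.26
Transit benefit: $37.11
Pre-tax total = $102.26 + $37.11 = $139.37
Taxable wages = $1460.83 − $139.37 = $1321.46
State income tax: $1321.46 × 0.05 = $66.07
Medicare tax: $1460.83 × 0.02 = $29.22
Total deductions = $102.26 + $37.11 + $66.07 + $29.22 = $234.66
Net pay = $1460.83 − $234.66 = $1226.17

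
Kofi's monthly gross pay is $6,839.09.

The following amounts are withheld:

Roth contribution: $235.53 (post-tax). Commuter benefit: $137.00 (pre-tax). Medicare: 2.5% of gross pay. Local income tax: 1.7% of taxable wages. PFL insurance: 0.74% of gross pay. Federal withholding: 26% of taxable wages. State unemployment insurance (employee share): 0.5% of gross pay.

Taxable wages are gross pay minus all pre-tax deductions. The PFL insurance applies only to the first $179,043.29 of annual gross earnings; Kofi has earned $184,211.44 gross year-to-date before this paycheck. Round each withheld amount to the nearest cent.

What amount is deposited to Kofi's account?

Commuter benefit: $137.00
Taxable wages = $6,839.09 − $137.00 = $6,702.09
Local income tax: $6,702.09 × 0.017 = $113.94
Federal withholding: $6,702.09 × 0.26 = $1,742.54
PFL insurance: annual cap $179,043.29 already reached (YTD $184,211.44), so $0.00
Medicare: $6,839.09 × 0.025 = $170.98
State unemployment insurance (employee share): $6,839.09 × 0.005 = $34.20
Roth contribution: $235.53
Total deductions = $137.00 + $113.94 + $1,742.54 + $0.00 + $170.98 + $34.20 + $235.53 = $2,434.19
Net pay = $6,839.09 − $2,434.19 = $4,404.90

$4,404.90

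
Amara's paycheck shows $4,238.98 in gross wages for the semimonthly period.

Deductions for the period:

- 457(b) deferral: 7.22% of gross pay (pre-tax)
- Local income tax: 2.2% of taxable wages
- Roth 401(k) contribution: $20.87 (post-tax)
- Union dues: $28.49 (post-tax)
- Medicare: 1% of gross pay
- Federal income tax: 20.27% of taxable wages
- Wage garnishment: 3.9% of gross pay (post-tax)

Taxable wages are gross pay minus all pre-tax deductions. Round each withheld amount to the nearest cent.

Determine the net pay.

$2,792.14

457(b) deferral: $4,238.98 × 0.0722 = $306.05
Taxable wages = $4,238.98 − $306.05 = $3,932.93
Local income tax: $3,932.93 × 0.022 = $86.52
Federal income tax: $3,932.93 × 0.2027 = $797.20
Medicare: $4,238.98 × 0.01 = $42.39
Roth 401(k) contribution: $20.87
Union dues: $28.49
Wage garnishment: $4,238.98 × 0.039 = $165.32
Total deductions = $306.05 + $86.52 + $797.20 + $42.39 + $20.87 + $28.49 + $165.32 = $1,446.84
Net pay = $4,238.98 − $1,446.84 = $2,792.14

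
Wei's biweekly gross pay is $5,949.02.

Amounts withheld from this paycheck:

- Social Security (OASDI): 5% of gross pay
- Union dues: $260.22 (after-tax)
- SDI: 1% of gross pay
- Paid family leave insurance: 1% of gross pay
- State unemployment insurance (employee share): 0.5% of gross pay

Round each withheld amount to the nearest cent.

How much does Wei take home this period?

$5,242.62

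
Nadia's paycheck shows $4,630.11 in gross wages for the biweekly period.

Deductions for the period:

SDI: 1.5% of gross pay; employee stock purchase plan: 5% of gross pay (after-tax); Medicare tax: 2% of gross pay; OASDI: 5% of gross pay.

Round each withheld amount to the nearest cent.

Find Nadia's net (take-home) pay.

$4,005.04

Medicare tax: $4,630.11 × 0.02 = $92.60
OASDI: $4,630.11 × 0.05 = $231.51
SDI: $4,630.11 × 0.015 = $69.45
Employee stock purchase plan: $4,630.11 × 0.05 = $231.51
Total deductions = $92.60 + $231.51 + $69.45 + $231.51 = $625.07
Net pay = $4,630.11 − $625.07 = $4,005.04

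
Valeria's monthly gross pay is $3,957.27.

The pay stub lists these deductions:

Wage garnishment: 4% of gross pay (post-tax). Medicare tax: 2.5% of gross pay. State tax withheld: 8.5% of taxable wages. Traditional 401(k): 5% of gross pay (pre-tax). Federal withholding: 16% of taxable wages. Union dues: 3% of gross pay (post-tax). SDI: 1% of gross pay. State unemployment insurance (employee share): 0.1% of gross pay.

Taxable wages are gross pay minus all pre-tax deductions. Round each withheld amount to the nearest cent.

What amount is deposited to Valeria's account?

Traditional 401(k): $3,957.27 × 0.05 = $197.86
Taxable wages = $3,957.27 − $197.86 = $3,759.41
Federal withholding: $3,759.41 × 0.16 = $601.51
State tax withheld: $3,759.41 × 0.085 = $319.55
State unemployment insurance (employee share): $3,957.27 × 0.001 = $3.96
Medicare tax: $3,957.27 × 0.025 = $98.93
SDI: $3,957.27 × 0.01 = $39.57
Union dues: $3,957.27 × 0.03 = $118.72
Wage garnishment: $3,957.27 × 0.04 = $158.29
Total deductions = $197.86 + $601.51 + $319.55 + $3.96 + $98.93 + $39.57 + $118.72 + $158.29 = $1,538.39
Net pay = $3,957.27 − $1,538.39 = $2,418.88

$2,418.88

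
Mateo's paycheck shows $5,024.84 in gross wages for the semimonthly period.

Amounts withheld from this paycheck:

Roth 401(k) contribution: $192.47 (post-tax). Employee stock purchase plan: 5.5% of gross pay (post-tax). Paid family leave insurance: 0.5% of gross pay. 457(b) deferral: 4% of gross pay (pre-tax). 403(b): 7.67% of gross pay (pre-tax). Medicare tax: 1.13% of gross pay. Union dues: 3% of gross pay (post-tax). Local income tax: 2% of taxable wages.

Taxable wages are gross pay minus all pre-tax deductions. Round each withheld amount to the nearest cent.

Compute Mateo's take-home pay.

$3,648.18

403(b): $5,024.84 × 0.0767 = $385.41
457(b) deferral: $5,024.84 × 0.04 = $200.99
Pre-tax total = $385.41 + $200.99 = $586.40
Taxable wages = $5,024.84 − $586.40 = $4,438.44
Local income tax: $4,438.44 × 0.02 = $88.77
Paid family leave insurance: $5,024.84 × 0.005 = $25.12
Medicare tax: $5,024.84 × 0.0113 = $56.78
Union dues: $5,024.84 × 0.03 = $150.75
Employee stock purchase plan: $5,024.84 × 0.055 = $276.37
Roth 401(k) contribution: $192.47
Total deductions = $385.41 + $200.99 + $88.77 + $25.12 + $56.78 + $150.75 + $276.37 + $192.47 = $1,376.66
Net pay = $5,024.84 − $1,376.66 = $3,648.18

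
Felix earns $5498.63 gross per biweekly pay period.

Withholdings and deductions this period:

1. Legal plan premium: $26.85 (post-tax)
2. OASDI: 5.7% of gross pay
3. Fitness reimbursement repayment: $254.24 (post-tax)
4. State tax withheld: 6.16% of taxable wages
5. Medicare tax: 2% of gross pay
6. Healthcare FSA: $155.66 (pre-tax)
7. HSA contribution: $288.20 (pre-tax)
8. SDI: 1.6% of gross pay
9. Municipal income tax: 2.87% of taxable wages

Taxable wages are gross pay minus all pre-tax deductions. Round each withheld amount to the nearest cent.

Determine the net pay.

$3805.87

Healthcare FSA: $155.66
HSA contribution: $288.20
Pre-tax total = $155.66 + $288.20 = $443.86
Taxable wages = $5498.63 − $443.86 = $5054.77
Municipal income tax: $5054.77 × 0.0287 = $145.07
State tax withheld: $5054.77 × 0.0616 = $311.37
Medicare tax: $5498.63 × 0.02 = $109.97
OASDI: $5498.63 × 0.057 = $313.42
SDI: $5498.63 × 0.016 = $87.98
Fitness reimbursement repayment: $254.24
Legal plan premium: $26.85
Total deductions = $155.66 + $288.20 + $145.07 + $311.37 + $109.97 + $313.42 + $87.98 + $254.24 + $26.85 = $1692.76
Net pay = $5498.63 − $1692.76 = $3805.87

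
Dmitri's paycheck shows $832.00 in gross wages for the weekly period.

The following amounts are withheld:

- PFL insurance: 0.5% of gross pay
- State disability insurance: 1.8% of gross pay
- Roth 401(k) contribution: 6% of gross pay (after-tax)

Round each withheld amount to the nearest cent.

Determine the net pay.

$762.94

State disability insurance: $832.00 × 0.018 = $14.98
PFL insurance: $832.00 × 0.005 = $4.16
Roth 401(k) contribution: $832.00 × 0.06 = $49.92
Total deductions = $14.98 + $4.16 + $49.92 = $69.06
Net pay = $832.00 − $69.06 = $762.94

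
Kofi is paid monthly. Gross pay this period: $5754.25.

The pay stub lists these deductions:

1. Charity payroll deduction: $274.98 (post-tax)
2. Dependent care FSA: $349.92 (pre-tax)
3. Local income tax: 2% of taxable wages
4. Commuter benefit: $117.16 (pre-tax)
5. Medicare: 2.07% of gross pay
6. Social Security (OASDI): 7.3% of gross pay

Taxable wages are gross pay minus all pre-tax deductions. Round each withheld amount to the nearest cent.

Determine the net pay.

$4367.28

Dependent care FSA: $349.92
Commuter benefit: $117.16
Pre-tax total = $349.92 + $117.16 = $467.08
Taxable wages = $5754.25 − $467.08 = $5287.17
Local income tax: $5287.17 × 0.02 = $105.74
Social Security (OASDI): $5754.25 × 0.073 = $420.06
Medicare: $5754.25 × 0.0207 = $119.11
Charity payroll deduction: $274.98
Total deductions = $349.92 + $117.16 + $105.74 + $420.06 + $119.11 + $274.98 = $1386.97
Net pay = $5754.25 − $1386.97 = $4367.28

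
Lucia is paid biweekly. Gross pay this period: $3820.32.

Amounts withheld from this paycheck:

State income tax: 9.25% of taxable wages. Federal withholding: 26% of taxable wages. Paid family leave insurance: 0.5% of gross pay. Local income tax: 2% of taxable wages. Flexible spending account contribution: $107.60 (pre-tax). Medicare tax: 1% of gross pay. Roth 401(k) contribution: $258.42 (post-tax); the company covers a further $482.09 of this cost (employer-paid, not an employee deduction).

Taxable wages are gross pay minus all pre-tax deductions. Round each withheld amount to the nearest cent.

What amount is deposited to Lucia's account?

$2014.01

Flexible spending account contribution: $107.60
Taxable wages = $3820.32 − $107.60 = $3712.72
Local income tax: $3712.72 × 0.02 = $74.25
State income tax: $3712.72 × 0.0925 = $343.43
Federal withholding: $3712.72 × 0.26 = $965.31
Medicare tax: $3820.32 × 0.01 = $38.20
Paid family leave insurance: $3820.32 × 0.005 = $19.10
Roth 401(k) contribution: $258.42
(Employer's $482.09 toward Roth 401(k) contribution is not withheld from the employee.)
Total deductions = $107.60 + $74.25 + $343.43 + $965.31 + $38.20 + $19.10 + $258.42 = $1806.31
Net pay = $3820.32 − $1806.31 = $2014.01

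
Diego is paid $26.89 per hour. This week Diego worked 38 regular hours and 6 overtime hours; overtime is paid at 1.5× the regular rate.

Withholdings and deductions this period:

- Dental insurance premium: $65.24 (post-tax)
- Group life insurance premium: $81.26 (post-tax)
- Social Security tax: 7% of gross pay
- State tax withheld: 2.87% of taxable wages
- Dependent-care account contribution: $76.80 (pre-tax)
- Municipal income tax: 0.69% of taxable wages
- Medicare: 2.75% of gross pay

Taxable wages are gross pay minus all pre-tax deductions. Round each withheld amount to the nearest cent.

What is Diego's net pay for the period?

$875.04

Regular pay: 38 × $26.89 = $1,021.82
Overtime pay: 6 × $26.89 × 1.5 = $242.01
Gross pay = $1,021.82 + $242.01 = $1,263.83
Dependent-care account contribution: $76.80
Taxable wages = $1,263.83 − $76.80 = $1,187.03
State tax withheld: $1,187.03 × 0.0287 = $34.07
Municipal income tax: $1,187.03 × 0.0069 = $8.19
Social Security tax: $1,263.83 × 0.07 = $88.47
Medicare: $1,263.83 × 0.0275 = $34.76
Dental insurance premium: $65.24
Group life insurance premium: $81.26
Total deductions = $76.80 + $34.07 + $8.19 + $88.47 + $34.76 + $65.24 + $81.26 = $388.79
Net pay = $1,263.83 − $388.79 = $875.04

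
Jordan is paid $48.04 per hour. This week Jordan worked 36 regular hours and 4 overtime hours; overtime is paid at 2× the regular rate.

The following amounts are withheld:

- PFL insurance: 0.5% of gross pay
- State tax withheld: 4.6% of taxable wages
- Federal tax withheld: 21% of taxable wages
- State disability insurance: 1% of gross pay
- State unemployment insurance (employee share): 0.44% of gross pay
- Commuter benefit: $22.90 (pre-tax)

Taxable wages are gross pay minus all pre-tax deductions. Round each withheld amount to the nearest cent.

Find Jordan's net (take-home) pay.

Regular pay: 36 × $48.04 = $1729.44
Overtime pay: 4 × $48.04 × 2 = $384.32
Gross pay = $1729.44 + $384.32 = $2113.76
Commuter benefit: $22.90
Taxable wages = $2113.76 − $22.90 = $2090.86
State tax withheld: $2090.86 × 0.046 = $96.18
Federal tax withheld: $2090.86 × 0.21 = $439.08
State unemployment insurance (employee share): $2113.76 × 0.0044 = $9.30
State disability insurance: $2113.76 × 0.01 = $21.14
PFL insurance: $2113.76 × 0.005 = $10.57
Total deductions = $22.90 + $96.18 + $439.08 + $9.30 + $21.14 + $10.57 = $599.17
Net pay = $2113.76 − $599.17 = $1514.59

$1514.59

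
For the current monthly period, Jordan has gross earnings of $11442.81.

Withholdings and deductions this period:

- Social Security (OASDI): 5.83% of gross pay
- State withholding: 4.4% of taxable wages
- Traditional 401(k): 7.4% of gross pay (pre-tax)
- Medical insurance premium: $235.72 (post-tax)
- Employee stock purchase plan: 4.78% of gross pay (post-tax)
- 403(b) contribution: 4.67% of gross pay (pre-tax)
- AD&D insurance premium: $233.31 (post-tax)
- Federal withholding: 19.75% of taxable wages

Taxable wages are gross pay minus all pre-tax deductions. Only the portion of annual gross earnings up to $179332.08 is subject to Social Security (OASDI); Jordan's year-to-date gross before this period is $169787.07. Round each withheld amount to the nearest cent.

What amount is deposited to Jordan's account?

403(b) contribution: $11442.81 × 0.0467 = $534.38
Traditional 401(k): $11442.81 × 0.074 = $846.77
Pre-tax total = $534.38 + $846.77 = $1381.15
Taxable wages = $11442.81 − $1381.15 = $10061.66
Federal withholding: $10061.66 × 0.1975 = $1987.18
State withholding: $10061.66 × 0.044 = $442.71
Social Security (OASDI): only $179332.08 − $169787.07 = $9545.01 of this check is subject → $9545.01 × 0.0583 = $556.47
Employee stock purchase plan: $11442.81 × 0.0478 = $546.97
AD&D insurance premium: $233.31
Medical insurance premium: $235.72
Total deductions = $534.38 + $846.77 + $1987.18 + $442.71 + $556.47 + $546.97 + $233.31 + $235.72 = $5383.51
Net pay = $11442.81 − $5383.51 = $6059.30

$6059.30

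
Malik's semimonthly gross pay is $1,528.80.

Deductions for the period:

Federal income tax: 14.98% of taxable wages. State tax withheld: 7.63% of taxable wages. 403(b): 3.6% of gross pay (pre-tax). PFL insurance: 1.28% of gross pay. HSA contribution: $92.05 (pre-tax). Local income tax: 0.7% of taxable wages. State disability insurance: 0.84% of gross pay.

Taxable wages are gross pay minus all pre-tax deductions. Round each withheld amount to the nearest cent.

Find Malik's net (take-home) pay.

$1,027.23

403(b): $1,528.80 × 0.036 = $55.04
HSA contribution: $92.05
Pre-tax total = $55.04 + $92.05 = $147.09
Taxable wages = $1,528.80 − $147.09 = $1,381.71
Local income tax: $1,381.71 × 0.007 = $9.67
Federal income tax: $1,381.71 × 0.1498 = $206.98
State tax withheld: $1,381.71 × 0.0763 = $105.42
State disability insurance: $1,528.80 × 0.0084 = $12.84
PFL insurance: $1,528.80 × 0.0128 = $19.57
Total deductions = $55.04 + $92.05 + $9.67 + $206.98 + $105.42 + $12.84 + $19.57 = $501.57
Net pay = $1,528.80 − $501.57 = $1,027.23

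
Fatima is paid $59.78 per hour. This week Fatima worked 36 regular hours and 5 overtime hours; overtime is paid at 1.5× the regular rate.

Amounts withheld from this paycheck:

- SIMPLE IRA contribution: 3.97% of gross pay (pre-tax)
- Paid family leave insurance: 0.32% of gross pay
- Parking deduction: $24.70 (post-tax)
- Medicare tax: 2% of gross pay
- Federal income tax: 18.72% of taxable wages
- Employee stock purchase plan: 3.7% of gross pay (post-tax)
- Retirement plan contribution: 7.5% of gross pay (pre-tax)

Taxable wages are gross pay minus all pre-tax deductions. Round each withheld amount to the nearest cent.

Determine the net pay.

Regular pay: 36 × $59.78 = $2152.08
Overtime pay: 5 × $59.78 × 1.5 = $448.35
Gross pay = $2152.08 + $448.35 = $2600.43
Retirement plan contribution: $2600.43 × 0.075 = $195.03
SIMPLE IRA contribution: $2600.43 × 0.0397 = $103.24
Pre-tax total = $195.03 + $103.24 = $298.27
Taxable wages = $2600.43 − $298.27 = $2302.16
Federal income tax: $2302.16 × 0.1872 = $430.96
Paid family leave insurance: $2600.43 × 0.0032 = $8.32
Medicare tax: $2600.43 × 0.02 = $52.01
Employee stock purchase plan: $2600.43 × 0.037 = $96.22
Parking deduction: $24.70
Total deductions = $195.03 + $103.24 + $430.96 + $8.32 + $52.01 + $96.22 + $24.70 = $910.48
Net pay = $2600.43 − $910.48 = $1689.95

$1689.95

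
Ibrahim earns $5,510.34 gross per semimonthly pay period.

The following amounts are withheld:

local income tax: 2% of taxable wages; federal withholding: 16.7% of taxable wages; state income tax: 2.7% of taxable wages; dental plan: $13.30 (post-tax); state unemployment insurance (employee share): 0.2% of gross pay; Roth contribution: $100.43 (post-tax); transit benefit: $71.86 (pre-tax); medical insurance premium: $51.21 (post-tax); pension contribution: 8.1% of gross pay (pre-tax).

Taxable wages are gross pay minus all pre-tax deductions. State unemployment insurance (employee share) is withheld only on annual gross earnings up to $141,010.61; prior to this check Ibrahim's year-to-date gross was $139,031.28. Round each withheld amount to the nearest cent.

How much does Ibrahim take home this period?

Pension contribution: $5,510.34 × 0.081 = $446.34
Transit benefit: $71.86
Pre-tax total = $446.34 + $71.86 = $518.20
Taxable wages = $5,510.34 − $518.20 = $4,992.14
Local income tax: $4,992.14 × 0.02 = $99.84
State income tax: $4,992.14 × 0.027 = $134.79
Federal withholding: $4,992.14 × 0.167 = $833.69
State unemployment insurance (employee share): only $141,010.61 − $139,031.28 = $1,979.33 of this check is subject → $1,979.33 × 0.002 = $3.96
Dental plan: $13.30
Roth contribution: $100.43
Medical insurance premium: $51.21
Total deductions = $446.34 + $71.86 + $99.84 + $134.79 + $833.69 + $3.96 + $13.30 + $100.43 + $51.21 = $1,755.42
Net pay = $5,510.34 − $1,755.42 = $3,754.92

$3,754.92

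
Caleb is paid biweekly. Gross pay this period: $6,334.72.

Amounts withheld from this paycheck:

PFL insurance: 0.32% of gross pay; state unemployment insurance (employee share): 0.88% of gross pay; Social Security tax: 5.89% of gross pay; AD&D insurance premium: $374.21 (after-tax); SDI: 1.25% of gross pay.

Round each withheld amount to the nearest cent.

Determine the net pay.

$5,432.19

Social Security tax: $6,334.72 × 0.0589 = $373.12
SDI: $6,334.72 × 0.0125 = $79.18
PFL insurance: $6,334.72 × 0.0032 = $20.27
State unemployment insurance (employee share): $6,334.72 × 0.0088 = $55.75
AD&D insurance premium: $374.21
Total deductions = $373.12 + $79.18 + $20.27 + $55.75 + $374.21 = $902.53
Net pay = $6,334.72 − $902.53 = $5,432.19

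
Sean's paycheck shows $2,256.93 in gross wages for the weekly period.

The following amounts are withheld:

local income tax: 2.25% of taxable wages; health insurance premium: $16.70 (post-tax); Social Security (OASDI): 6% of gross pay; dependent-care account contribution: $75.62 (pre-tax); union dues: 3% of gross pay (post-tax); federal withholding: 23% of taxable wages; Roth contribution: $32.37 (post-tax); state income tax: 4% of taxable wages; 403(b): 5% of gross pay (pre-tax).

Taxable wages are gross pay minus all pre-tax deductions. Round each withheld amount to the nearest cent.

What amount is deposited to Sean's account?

403(b): $2,256.93 × 0.05 = $112.85
Dependent-care account contribution: $75.62
Pre-tax total = $112.85 + $75.62 = $188.47
Taxable wages = $2,256.93 − $188.47 = $2,068.46
Federal withholding: $2,068.46 × 0.23 = $475.75
State income tax: $2,068.46 × 0.04 = $82.74
Local income tax: $2,068.46 × 0.0225 = $46.54
Social Security (OASDI): $2,256.93 × 0.06 = $135.42
Health insurance premium: $16.70
Roth contribution: $32.37
Union dues: $2,256.93 × 0.03 = $67.71
Total deductions = $112.85 + $75.62 + $475.75 + $82.74 + $46.54 + $135.42 + $16.70 + $32.37 + $67.71 = $1,045.70
Net pay = $2,256.93 − $1,045.70 = $1,211.23

$1,211.23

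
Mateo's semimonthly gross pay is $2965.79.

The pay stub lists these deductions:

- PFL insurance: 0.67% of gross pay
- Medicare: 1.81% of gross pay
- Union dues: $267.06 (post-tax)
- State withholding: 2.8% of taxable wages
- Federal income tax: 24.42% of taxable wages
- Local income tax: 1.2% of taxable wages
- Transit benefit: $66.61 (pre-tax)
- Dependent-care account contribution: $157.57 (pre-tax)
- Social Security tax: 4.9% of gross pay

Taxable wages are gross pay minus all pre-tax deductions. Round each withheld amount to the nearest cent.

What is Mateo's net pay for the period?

Dependent-care account contribution: $157.57
Transit benefit: $66.61
Pre-tax total = $157.57 + $66.61 = $224.18
Taxable wages = $2965.79 − $224.18 = $2741.61
Local income tax: $2741.61 × 0.012 = $32.90
Federal income tax: $2741.61 × 0.2442 = $669.50
State withholding: $2741.61 × 0.028 = $76.77
Social Security tax: $2965.79 × 0.049 = $145.32
PFL insurance: $2965.79 × 0.0067 = $19.87
Medicare: $2965.79 × 0.0181 = $53.68
Union dues: $267.06
Total deductions = $157.57 + $66.61 + $32.90 + $669.50 + $76.77 + $145.32 + $19.87 + $53.68 + $267.06 = $1489.28
Net pay = $2965.79 − $1489.28 = $1476.51

$1476.51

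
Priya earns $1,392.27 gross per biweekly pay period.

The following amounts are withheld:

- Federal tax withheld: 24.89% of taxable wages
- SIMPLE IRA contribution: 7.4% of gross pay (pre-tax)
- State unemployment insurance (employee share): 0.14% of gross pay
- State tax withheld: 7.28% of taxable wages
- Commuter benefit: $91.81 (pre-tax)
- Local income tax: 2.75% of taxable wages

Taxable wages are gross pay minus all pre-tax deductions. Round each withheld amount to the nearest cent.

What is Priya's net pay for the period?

Commuter benefit: $91.81
SIMPLE IRA contribution: $1,392.27 × 0.074 = $103.03
Pre-tax total = $91.81 + $103.03 = $194.84
Taxable wages = $1,392.27 − $194.84 = $1,197.43
Local income tax: $1,197.43 × 0.0275 = $32.93
Federal tax withheld: $1,197.43 × 0.2489 = $298.04
State tax withheld: $1,197.43 × 0.0728 = $87.17
State unemployment insurance (employee share): $1,392.27 × 0.0014 = $1.95
Total deductions = $91.81 + $103.03 + $32.93 + $298.04 + $87.17 + $1.95 = $614.93
Net pay = $1,392.27 − $614.93 = $777.34

$777.34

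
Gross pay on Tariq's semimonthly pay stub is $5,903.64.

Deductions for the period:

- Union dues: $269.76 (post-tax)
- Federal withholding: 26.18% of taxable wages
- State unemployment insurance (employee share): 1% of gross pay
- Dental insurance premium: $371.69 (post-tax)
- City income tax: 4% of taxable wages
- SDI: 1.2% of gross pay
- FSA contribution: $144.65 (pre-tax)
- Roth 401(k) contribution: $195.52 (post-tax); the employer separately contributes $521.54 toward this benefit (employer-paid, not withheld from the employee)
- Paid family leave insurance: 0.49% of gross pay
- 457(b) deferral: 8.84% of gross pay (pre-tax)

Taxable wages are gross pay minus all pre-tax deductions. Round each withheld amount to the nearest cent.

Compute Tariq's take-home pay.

FSA contribution: $144.65
457(b) deferral: $5,903.64 × 0.0884 = $521.88
Pre-tax total = $144.65 + $521.88 = $666.53
Taxable wages = $5,903.64 − $666.53 = $5,237.11
City income tax: $5,237.11 × 0.04 = $209.48
Federal withholding: $5,237.11 × 0.2618 = $1,371.08
SDI: $5,903.64 × 0.012 = $70.84
Paid family leave insurance: $5,903.64 × 0.0049 = $28.93
State unemployment insurance (employee share): $5,903.64 × 0.01 = $59.04
Union dues: $269.76
Roth 401(k) contribution: $195.52
Dental insurance premium: $371.69
(Employer's $521.54 toward Roth 401(k) contribution is not withheld from the employee.)
Total deductions = $144.65 + $521.88 + $209.48 + $1,371.08 + $70.84 + $28.93 + $59.04 + $269.76 + $195.52 + $371.69 = $3,242.87
Net pay = $5,903.64 − $3,242.87 = $2,660.77

$2,660.77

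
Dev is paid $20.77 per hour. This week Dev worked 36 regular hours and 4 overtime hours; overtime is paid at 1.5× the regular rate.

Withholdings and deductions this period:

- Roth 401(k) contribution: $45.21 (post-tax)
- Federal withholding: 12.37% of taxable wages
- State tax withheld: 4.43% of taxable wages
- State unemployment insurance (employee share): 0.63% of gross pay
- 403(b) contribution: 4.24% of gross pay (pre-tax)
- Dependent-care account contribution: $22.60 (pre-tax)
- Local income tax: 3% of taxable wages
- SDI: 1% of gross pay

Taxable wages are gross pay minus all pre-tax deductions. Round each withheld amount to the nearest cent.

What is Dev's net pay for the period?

Regular pay: 36 × $20.77 = $747.72
Overtime pay: 4 × $20.77 × 1.5 = $124.62
Gross pay = $747.72 + $124.62 = $872.34
Dependent-care account contribution: $22.60
403(b) contribution: $872.34 × 0.0424 = $36.99
Pre-tax total = $22.60 + $36.99 = $59.59
Taxable wages = $872.34 − $59.59 = $812.75
Local income tax: $812.75 × 0.03 = $24.38
Federal withholding: $812.75 × 0.1237 = $100.54
State tax withheld: $812.75 × 0.0443 = $36.00
State unemployment insurance (employee share): $872.34 × 0.0063 = $5.50
SDI: $872.34 × 0.01 = $8.72
Roth 401(k) contribution: $45.21
Total deductions = $22.60 + $36.99 + $24.38 + $100.54 + $36.00 + $5.50 + $8.72 + $45.21 = $279.94
Net pay = $872.34 − $279.94 = $592.40

$592.40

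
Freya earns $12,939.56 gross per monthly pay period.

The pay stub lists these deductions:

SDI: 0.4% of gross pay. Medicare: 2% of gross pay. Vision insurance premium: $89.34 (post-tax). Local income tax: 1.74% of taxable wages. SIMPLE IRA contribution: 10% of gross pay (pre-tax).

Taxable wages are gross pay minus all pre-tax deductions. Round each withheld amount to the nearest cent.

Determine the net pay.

$11,043.08

SIMPLE IRA contribution: $12,939.56 × 0.1 = $1,293.96
Taxable wages = $12,939.56 − $1,293.96 = $11,645.60
Local income tax: $11,645.60 × 0.0174 = $202.63
Medicare: $12,939.56 × 0.02 = $258.79
SDI: $12,939.56 × 0.004 = $51.76
Vision insurance premium: $89.34
Total deductions = $1,293.96 + $202.63 + $258.79 + $51.76 + $89.34 = $1,896.48
Net pay = $12,939.56 − $1,896.48 = $11,043.08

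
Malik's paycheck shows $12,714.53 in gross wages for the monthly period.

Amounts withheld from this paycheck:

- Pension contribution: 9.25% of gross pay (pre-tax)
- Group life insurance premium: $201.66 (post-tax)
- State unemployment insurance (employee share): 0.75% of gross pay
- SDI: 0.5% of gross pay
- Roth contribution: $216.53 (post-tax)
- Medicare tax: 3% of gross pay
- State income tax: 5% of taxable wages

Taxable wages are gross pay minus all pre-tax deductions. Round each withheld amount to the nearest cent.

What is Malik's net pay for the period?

Pension contribution: $12,714.53 × 0.0925 = $1,176.09
Taxable wages = $12,714.53 − $1,176.09 = $11,538.44
State income tax: $11,538.44 × 0.05 = $576.92
SDI: $12,714.53 × 0.005 = $63.57
Medicare tax: $12,714.53 × 0.03 = $381.44
State unemployment insurance (employee share): $12,714.53 × 0.0075 = $95.36
Group life insurance premium: $201.66
Roth contribution: $216.53
Total deductions = $1,176.09 + $576.92 + $63.57 + $381.44 + $95.36 + $201.66 + $216.53 = $2,711.57
Net pay = $12,714.53 − $2,711.57 = $10,002.96

$10,002.96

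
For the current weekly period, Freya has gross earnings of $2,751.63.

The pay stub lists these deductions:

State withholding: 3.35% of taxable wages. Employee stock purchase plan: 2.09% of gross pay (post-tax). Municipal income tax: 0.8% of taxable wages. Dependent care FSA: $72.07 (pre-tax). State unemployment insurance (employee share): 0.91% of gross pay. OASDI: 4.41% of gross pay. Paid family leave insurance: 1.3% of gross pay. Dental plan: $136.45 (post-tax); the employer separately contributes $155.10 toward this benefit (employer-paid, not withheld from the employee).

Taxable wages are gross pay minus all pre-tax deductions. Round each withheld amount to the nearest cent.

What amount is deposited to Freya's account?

$2,192.23

Dependent care FSA: $72.07
Taxable wages = $2,751.63 − $72.07 = $2,679.56
Municipal income tax: $2,679.56 × 0.008 = $21.44
State withholding: $2,679.56 × 0.0335 = $89.77
OASDI: $2,751.63 × 0.0441 = $121.35
Paid family leave insurance: $2,751.63 × 0.013 = $35.77
State unemployment insurance (employee share): $2,751.63 × 0.0091 = $25.04
Employee stock purchase plan: $2,751.63 × 0.0209 = $57.51
Dental plan: $136.45
(Employer's $155.10 toward dental plan is not withheld from the employee.)
Total deductions = $72.07 + $21.44 + $89.77 + $121.35 + $35.77 + $25.04 + $57.51 + $136.45 = $559.40
Net pay = $2,751.63 − $559.40 = $2,192.23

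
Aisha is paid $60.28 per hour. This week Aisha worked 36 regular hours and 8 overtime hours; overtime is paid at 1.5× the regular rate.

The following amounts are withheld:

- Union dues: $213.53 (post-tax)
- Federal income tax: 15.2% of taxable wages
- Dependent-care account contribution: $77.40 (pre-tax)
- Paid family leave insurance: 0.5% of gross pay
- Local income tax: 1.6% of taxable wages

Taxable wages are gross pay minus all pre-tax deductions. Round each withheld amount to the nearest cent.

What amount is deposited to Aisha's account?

$2,114.94

Regular pay: 36 × $60.28 = $2,170.08
Overtime pay: 8 × $60.28 × 1.5 = $723.36
Gross pay = $2,170.08 + $723.36 = $2,893.44
Dependent-care account contribution: $77.40
Taxable wages = $2,893.44 − $77.40 = $2,816.04
Federal income tax: $2,816.04 × 0.152 = $428.04
Local income tax: $2,816.04 × 0.016 = $45.06
Paid family leave insurance: $2,893.44 × 0.005 = $14.47
Union dues: $213.53
Total deductions = $77.40 + $428.04 + $45.06 + $14.47 + $213.53 = $778.50
Net pay = $2,893.44 − $778.50 = $2,114.94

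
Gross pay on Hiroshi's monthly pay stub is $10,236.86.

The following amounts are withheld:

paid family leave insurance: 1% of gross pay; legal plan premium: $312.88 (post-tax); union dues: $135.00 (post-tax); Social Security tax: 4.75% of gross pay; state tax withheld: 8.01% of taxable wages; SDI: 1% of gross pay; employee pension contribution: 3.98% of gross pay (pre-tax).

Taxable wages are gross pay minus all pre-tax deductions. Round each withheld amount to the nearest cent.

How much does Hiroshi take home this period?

Employee pension contribution: $10,236.86 × 0.0398 = $407.43
Taxable wages = $10,236.86 − $407.43 = $9,829.43
State tax withheld: $9,829.43 × 0.0801 = $787.34
SDI: $10,236.86 × 0.01 = $102.37
Social Security tax: $10,236.86 × 0.0475 = $486.25
Paid family leave insurance: $10,236.86 × 0.01 = $102.37
Legal plan premium: $312.88
Union dues: $135.00
Total deductions = $407.43 + $787.34 + $102.37 + $486.25 + $102.37 + $312.88 + $135.00 = $2,333.64
Net pay = $10,236.86 − $2,333.64 = $7,903.22

$7,903.22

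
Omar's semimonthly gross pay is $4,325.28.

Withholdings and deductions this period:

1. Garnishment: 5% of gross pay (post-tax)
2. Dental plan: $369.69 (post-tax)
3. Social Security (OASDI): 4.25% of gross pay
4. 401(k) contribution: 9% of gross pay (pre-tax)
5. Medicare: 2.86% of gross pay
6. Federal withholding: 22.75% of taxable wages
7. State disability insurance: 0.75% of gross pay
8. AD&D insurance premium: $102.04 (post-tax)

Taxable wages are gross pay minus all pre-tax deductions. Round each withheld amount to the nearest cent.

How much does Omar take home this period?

401(k) contribution: $4,325.28 × 0.09 = $389.28
Taxable wages = $4,325.28 − $389.28 = $3,936.00
Federal withholding: $3,936.00 × 0.2275 = $895.44
State disability insurance: $4,325.28 × 0.0075 = $32.44
Social Security (OASDI): $4,325.28 × 0.0425 = $183.82
Medicare: $4,325.28 × 0.0286 = $123.70
AD&D insurance premium: $102.04
Garnishment: $4,325.28 × 0.05 = $216.26
Dental plan: $369.69
Total deductions = $389.28 + $895.44 + $32.44 + $183.82 + $123.70 + $102.04 + $216.26 + $369.69 = $2,312.67
Net pay = $4,325.28 − $2,312.67 = $2,012.61

$2,012.61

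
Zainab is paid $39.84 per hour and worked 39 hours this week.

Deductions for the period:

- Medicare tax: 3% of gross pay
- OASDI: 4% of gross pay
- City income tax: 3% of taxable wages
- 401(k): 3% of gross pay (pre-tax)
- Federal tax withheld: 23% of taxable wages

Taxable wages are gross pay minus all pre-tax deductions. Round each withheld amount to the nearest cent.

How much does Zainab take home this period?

Gross pay: 39 × $39.84 = $1,553.76
401(k): $1,553.76 × 0.03 = $46.61
Taxable wages = $1,553.76 − $46.61 = $1,507.15
City income tax: $1,507.15 × 0.03 = $45.21
Federal tax withheld: $1,507.15 × 0.23 = $346.64
OASDI: $1,553.76 × 0.04 = $62.15
Medicare tax: $1,553.76 × 0.03 = $46.61
Total deductions = $46.61 + $45.21 + $346.64 + $62.15 + $46.61 = $547.22
Net pay = $1,553.76 − $547.22 = $1,006.54

$1,006.54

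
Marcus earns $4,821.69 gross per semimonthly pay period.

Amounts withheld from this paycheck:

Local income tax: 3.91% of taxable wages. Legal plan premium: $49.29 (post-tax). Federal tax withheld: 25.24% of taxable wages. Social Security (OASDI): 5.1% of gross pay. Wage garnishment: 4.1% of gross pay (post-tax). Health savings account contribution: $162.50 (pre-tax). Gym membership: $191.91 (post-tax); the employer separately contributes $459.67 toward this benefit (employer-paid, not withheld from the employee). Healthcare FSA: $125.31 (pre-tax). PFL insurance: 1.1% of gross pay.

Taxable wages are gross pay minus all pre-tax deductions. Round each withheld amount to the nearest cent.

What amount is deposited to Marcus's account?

Healthcare FSA: $125.31
Health savings account contribution: $162.50
Pre-tax total = $125.31 + $162.50 = $287.81
Taxable wages = $4,821.69 − $287.81 = $4,533.88
Federal tax withheld: $4,533.88 × 0.2524 = $1,144.35
Local income tax: $4,533.88 × 0.0391 = $177.27
Social Security (OASDI): $4,821.69 × 0.051 = $245.91
PFL insurance: $4,821.69 × 0.011 = $53.04
Wage garnishment: $4,821.69 × 0.041 = $197.69
Gym membership: $191.91
Legal plan premium: $49.29
(Employer's $459.67 toward gym membership is not withheld from the employee.)
Total deductions = $125.31 + $162.50 + $1,144.35 + $177.27 + $245.91 + $53.04 + $197.69 + $191.91 + $49.29 = $2,347.27
Net pay = $4,821.69 − $2,347.27 = $2,474.42

$2,474.42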